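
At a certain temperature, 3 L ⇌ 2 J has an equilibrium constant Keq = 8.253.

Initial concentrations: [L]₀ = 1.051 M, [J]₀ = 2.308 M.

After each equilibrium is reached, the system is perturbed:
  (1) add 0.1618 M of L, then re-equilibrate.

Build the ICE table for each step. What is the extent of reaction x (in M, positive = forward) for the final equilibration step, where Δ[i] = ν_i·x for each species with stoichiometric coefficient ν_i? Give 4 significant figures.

x = 0.04638 M

Q₀ = 4.588 vs Keq = 8.253 ⇒ Q<K, forward
Step 1:
                    L           J
  init          1.051       2.308
  Δ           -0.1603      0.1069
  eq           0.8907       2.415
  solve Keq expr → x = 0.05344; check Q = 8.253
Then add 0.1618 M of L.
Step 2:
                    L           J
  init          1.052       2.415
  Δ           -0.1391     0.09276
  eq           0.9134       2.508
  solve Keq expr → x = 0.04638; check Q = 8.253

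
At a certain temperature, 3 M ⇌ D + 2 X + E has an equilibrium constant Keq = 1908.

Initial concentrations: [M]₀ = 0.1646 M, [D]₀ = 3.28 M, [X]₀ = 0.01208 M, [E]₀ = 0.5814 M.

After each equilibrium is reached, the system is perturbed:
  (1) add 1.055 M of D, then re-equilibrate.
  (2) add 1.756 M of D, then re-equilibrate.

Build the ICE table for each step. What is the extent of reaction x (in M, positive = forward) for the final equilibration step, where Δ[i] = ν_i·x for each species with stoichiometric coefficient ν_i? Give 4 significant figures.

Q₀ = 0.0624 vs Keq = 1908 ⇒ Q<K, forward
Step 1:
                   M          D          X          E
  Initial     0.1646       3.28    0.01208     0.5814
  Change     -0.1415    0.04715     0.0943    0.04715
  Equil      0.02315      3.327     0.1064     0.6286
  solve Keq expr → x = 0.04715; check Q = 1908
Then add 1.055 M of D.
Step 2:
                   M          D          X          E
  Initial    0.02315      4.382     0.1064     0.6286
  Change    0.002003 -6.6762e-04  -0.001335 -6.6762e-04
  Equil      0.02515      4.381      0.105     0.6279
  solve Keq expr → x = -6.6762e-04; check Q = 1908
Then add 1.756 M of D.
Step 3:
                   M          D          X          E
  Initial    0.02515      6.137      0.105     0.6279
  Change    0.002659 -8.8617e-04  -0.001772 -8.8617e-04
  Equil      0.02781      6.137     0.1033      0.627
  solve Keq expr → x = -8.8617e-04; check Q = 1908

x = -8.8617e-04 M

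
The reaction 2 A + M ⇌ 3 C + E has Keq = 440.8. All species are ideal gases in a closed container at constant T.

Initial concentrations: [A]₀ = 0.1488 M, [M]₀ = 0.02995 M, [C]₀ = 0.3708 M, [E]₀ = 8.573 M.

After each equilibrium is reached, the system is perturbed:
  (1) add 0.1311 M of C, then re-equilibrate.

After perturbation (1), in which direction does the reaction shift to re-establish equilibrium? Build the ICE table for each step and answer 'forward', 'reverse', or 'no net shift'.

Q₀ = 659.1 vs Keq = 440.8 ⇒ Q>K, reverse
Step 1:
                   A          M          C          E
  I           0.1488    0.02995     0.3708      8.573
  C         0.009832   0.004916   -0.01475  -0.004916
  E           0.1586    0.03487     0.3561      8.568
  solve Keq expr → x = -0.004916; check Q = 440.8
Then add 0.1311 M of C.
Step 2:
                   A          M          C          E
  I           0.1586    0.03487     0.4872      8.568
  C          0.02818    0.01409   -0.04228   -0.01409
  E           0.1868    0.04896     0.4449      8.554
  solve Keq expr → x = -0.01409; check Q = 440.8

Direction: reverse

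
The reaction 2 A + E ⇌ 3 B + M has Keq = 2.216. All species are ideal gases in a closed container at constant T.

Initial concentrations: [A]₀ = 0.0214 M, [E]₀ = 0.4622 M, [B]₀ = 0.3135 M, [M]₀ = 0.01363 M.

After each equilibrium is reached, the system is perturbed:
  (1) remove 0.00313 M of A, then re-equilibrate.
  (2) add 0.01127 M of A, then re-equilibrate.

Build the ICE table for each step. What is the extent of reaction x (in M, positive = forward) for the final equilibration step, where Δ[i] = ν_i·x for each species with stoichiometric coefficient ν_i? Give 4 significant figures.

Q₀ = 1.984 vs Keq = 2.216 ⇒ Q<K, forward
Step 1:
                  A         E         B         M
  I          0.0214    0.4622    0.3135   0.01363
  C       -7.5349e-04 -3.7675e-04   0.00113 3.7675e-04
  E         0.02065    0.4618    0.3146   0.01401
  solve Keq expr → x = 3.7675e-04; check Q = 2.216
Then remove 0.00313 M of A.
Step 2:
                  A         E         B         M
  I         0.01752    0.4618    0.3146   0.01401
  C        0.002049  0.001024 -0.003073 -0.001024
  E         0.01957    0.4628    0.3116   0.01298
  solve Keq expr → x = -0.001024; check Q = 2.216
Then add 0.01127 M of A.
Step 3:
                  A         E         B         M
  I         0.03084    0.4628    0.3116   0.01298
  C       -0.007378 -0.003689   0.01107  0.003689
  E         0.02346    0.4592    0.3226   0.01667
  solve Keq expr → x = 0.003689; check Q = 2.216

x = 0.003689 M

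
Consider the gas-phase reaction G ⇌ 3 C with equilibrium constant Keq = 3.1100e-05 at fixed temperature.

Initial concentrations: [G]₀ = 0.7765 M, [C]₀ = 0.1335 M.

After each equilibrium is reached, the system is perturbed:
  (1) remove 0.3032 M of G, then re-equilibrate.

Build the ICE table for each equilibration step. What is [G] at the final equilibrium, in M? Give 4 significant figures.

Q₀ = 0.003064 vs Keq = 3.1100e-05 ⇒ Q>K, reverse
Step 1:
                  G         C
  init       0.7765    0.1335
  Δ         0.03472   -0.1042
  eq         0.8112   0.02933
  solve Keq expr → x = -0.03472; check Q = 3.1100e-05
Then remove 0.3032 M of G.
Step 2:
                  G         C
  init        0.508   0.02933
  Δ        0.001404 -0.004213
  eq         0.5094   0.02512
  solve Keq expr → x = -0.001404; check Q = 3.1100e-05

[G]_eq = 0.5094 M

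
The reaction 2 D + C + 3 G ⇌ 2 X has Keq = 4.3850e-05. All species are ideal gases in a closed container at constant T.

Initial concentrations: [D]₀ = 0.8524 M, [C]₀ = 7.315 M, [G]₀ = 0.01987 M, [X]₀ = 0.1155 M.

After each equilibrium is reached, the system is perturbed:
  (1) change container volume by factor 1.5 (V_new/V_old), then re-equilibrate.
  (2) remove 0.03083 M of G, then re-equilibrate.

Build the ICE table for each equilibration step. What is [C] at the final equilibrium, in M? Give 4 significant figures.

Q₀ = 319.9 vs Keq = 4.3850e-05 ⇒ Q>K, reverse
Step 1:
                    D           C           G           X
  Initial      0.8524       7.315     0.01987      0.1155
  Change       0.1141     0.05703      0.1711     -0.1141
  Equil        0.9665       7.372      0.1909     0.00145
  solve Keq expr → x = -0.05703; check Q = 4.3850e-05
Then change container volume by factor 1.5 (V_new/V_old).
Step 2:
                    D           C           G           X
  Initial      0.6443       4.915      0.1273  9.6656e-04
  Change   5.3256e-04  2.6628e-04  7.9884e-04 -5.3256e-04
  Equil        0.6448       4.915      0.1281  4.3400e-04
  solve Keq expr → x = -2.6628e-04; check Q = 4.3850e-05
Then remove 0.03083 M of G.
Step 3:
                    D           C           G           X
  Initial      0.6448       4.915     0.09727  4.3400e-04
  Change   1.4580e-04  7.2901e-05  2.1870e-04 -1.4580e-04
  Equil         0.645       4.915     0.09748  2.8820e-04
  solve Keq expr → x = -7.2901e-05; check Q = 4.3850e-05

[C]_eq = 4.915 M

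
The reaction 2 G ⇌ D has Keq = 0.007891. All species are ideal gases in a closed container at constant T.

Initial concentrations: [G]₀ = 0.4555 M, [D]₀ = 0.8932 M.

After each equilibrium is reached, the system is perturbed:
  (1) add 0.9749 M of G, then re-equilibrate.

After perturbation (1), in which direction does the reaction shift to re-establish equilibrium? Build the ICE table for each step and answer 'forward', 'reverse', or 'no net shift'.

Q₀ = 4.305 vs Keq = 0.007891 ⇒ Q>K, reverse
Step 1:
                  G         D
  I          0.4555    0.8932
  C           1.712   -0.8561
  E           2.168   0.03708
  solve Keq expr → x = -0.8561; check Q = 0.007891
Then add 0.9749 M of G.
Step 2:
                  G         D
  I           3.143   0.03708
  C        -0.07441   0.03721
  E           3.068   0.07429
  solve Keq expr → x = 0.03721; check Q = 0.007891

Direction: forward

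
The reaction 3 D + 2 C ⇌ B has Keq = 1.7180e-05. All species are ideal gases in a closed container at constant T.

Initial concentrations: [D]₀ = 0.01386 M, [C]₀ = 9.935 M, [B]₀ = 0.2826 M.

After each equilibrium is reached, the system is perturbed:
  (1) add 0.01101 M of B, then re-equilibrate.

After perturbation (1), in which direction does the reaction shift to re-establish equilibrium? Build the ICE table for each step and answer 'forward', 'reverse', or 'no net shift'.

Q₀ = 1075 vs Keq = 1.7180e-05 ⇒ Q>K, reverse
Step 1:
                   D          C          B
  I          0.01386      9.935     0.2826
  C           0.8442     0.5628    -0.2814
  E           0.8581       10.5   0.001196
  solve Keq expr → x = -0.2814; check Q = 1.7180e-05
Then add 0.01101 M of B.
Step 2:
                   D          C          B
  I           0.8581       10.5    0.01221
  C          0.03259    0.02173   -0.01086
  E           0.8907      10.52   0.001343
  solve Keq expr → x = -0.01086; check Q = 1.7180e-05

Direction: reverse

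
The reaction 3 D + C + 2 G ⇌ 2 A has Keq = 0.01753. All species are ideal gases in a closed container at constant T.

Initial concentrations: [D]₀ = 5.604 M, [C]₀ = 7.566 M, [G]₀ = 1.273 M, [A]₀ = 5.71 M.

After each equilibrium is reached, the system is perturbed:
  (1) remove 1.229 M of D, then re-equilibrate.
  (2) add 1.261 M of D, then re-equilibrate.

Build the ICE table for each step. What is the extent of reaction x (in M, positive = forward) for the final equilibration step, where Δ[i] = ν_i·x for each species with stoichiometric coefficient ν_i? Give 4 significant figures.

x = 0.1327 M

Q₀ = 0.01511 vs Keq = 0.01753 ⇒ Q<K, forward
Step 1:
                    D           C           G           A
  I             5.604       7.566       1.273        5.71
  C          -0.07881    -0.02627    -0.05254     0.05254
  E             5.525        7.54        1.22       5.763
  solve Keq expr → x = 0.02627; check Q = 0.01753
Then remove 1.229 M of D.
Step 2:
                    D           C           G           A
  I             4.296        7.54        1.22       5.763
  C            0.3891      0.1297      0.2594     -0.2594
  E             4.685       7.669        1.48       5.503
  solve Keq expr → x = -0.1297; check Q = 0.01753
Then add 1.261 M of D.
Step 3:
                    D           C           G           A
  I             5.946       7.669        1.48       5.503
  C           -0.3982     -0.1327     -0.2655      0.2655
  E             5.548       7.537       1.214       5.769
  solve Keq expr → x = 0.1327; check Q = 0.01753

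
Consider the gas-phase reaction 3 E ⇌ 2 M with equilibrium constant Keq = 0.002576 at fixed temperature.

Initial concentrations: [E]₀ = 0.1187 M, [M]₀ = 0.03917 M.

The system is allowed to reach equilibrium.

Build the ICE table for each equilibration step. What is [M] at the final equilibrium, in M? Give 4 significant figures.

[M]_eq = 0.003621 M

Q₀ = 0.9174 vs Keq = 0.002576 ⇒ Q>K, reverse
Step 1:
                   E          M
  I           0.1187    0.03917
  C          0.05332   -0.03555
  E            0.172   0.003621
  solve Keq expr → x = -0.01777; check Q = 0.002576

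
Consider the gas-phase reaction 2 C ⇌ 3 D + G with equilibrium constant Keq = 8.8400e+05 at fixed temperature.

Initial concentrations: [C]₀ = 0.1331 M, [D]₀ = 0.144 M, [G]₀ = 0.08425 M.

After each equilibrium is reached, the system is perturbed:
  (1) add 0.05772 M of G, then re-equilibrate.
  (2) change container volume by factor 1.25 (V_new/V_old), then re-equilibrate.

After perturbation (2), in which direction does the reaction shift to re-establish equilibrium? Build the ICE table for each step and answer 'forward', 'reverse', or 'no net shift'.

Q₀ = 0.0142 vs Keq = 8.8400e+05 ⇒ Q<K, forward
Step 1:
                   C          D          G
  I           0.1331      0.144    0.08425
  C           -0.133     0.1995    0.06651
  E       8.3148e-05     0.3435     0.1508
  solve Keq expr → x = 0.06651; check Q = 8.8400e+05
Then add 0.05772 M of G.
Step 2:
                   C          D          G
  I       8.3148e-05     0.3435     0.2085
  C       1.4619e-05 -2.1929e-05 -7.3095e-06
  E       9.7767e-05     0.3435     0.2085
  solve Keq expr → x = -7.3095e-06; check Q = 8.8400e+05
Then change container volume by factor 1.25 (V_new/V_old).
Step 3:
                   C          D          G
  I       7.8214e-05     0.2748     0.1668
  C       -1.5633e-05 2.3450e-05 7.8166e-06
  E       6.2580e-05     0.2748     0.1668
  solve Keq expr → x = 7.8166e-06; check Q = 8.8400e+05

Direction: forward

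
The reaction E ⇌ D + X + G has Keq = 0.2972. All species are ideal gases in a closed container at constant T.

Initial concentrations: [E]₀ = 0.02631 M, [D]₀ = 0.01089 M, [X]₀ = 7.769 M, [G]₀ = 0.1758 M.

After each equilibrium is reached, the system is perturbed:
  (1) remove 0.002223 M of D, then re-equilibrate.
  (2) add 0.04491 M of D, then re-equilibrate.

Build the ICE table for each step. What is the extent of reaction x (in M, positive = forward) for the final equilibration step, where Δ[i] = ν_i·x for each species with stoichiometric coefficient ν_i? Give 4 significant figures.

x = -0.03397 M

Q₀ = 0.5653 vs Keq = 0.2972 ⇒ Q>K, reverse
Step 1:
                   E          D          X          G
  I          0.02631    0.01089      7.769     0.1758
  C         0.004109  -0.004109  -0.004109  -0.004109
  E          0.03042   0.006781      7.765     0.1717
  solve Keq expr → x = -0.004109; check Q = 0.2972
Then remove 0.002223 M of D.
Step 2:
                   E          D          X          G
  I          0.03042   0.004558      7.765     0.1717
  C        -0.001763   0.001763   0.001763   0.001763
  E          0.02866   0.006322      7.767     0.1735
  solve Keq expr → x = 0.001763; check Q = 0.2972
Then add 0.04491 M of D.
Step 3:
                   E          D          X          G
  I          0.02866    0.05123      7.767     0.1735
  C          0.03397   -0.03397   -0.03397   -0.03397
  E          0.06263    0.01726      7.733     0.1395
  solve Keq expr → x = -0.03397; check Q = 0.2972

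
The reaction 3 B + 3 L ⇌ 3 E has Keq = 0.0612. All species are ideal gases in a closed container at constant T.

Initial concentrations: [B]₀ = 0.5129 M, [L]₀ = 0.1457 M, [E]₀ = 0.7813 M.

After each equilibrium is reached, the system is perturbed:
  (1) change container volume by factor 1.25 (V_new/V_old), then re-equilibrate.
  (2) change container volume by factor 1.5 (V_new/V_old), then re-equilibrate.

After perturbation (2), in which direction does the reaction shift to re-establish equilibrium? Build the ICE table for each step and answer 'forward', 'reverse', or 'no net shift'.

Q₀ = 1143 vs Keq = 0.0612 ⇒ Q>K, reverse
Step 1:
                  B         L         E
  I          0.5129    0.1457    0.7813
  C          0.5142    0.5142   -0.5142
  E           1.027    0.6599    0.2671
  solve Keq expr → x = -0.1714; check Q = 0.0612
Then change container volume by factor 1.25 (V_new/V_old).
Step 2:
                  B         L         E
  I          0.8217    0.5279    0.2137
  C          0.0277    0.0277   -0.0277
  E          0.8494    0.5556     0.186
  solve Keq expr → x = -0.009234; check Q = 0.0612
Then change container volume by factor 1.5 (V_new/V_old).
Step 3:
                  B         L         E
  I          0.5663    0.3704     0.124
  C         0.02993   0.02993  -0.02993
  E          0.5962    0.4003   0.09406
  solve Keq expr → x = -0.009976; check Q = 0.0612

Direction: reverse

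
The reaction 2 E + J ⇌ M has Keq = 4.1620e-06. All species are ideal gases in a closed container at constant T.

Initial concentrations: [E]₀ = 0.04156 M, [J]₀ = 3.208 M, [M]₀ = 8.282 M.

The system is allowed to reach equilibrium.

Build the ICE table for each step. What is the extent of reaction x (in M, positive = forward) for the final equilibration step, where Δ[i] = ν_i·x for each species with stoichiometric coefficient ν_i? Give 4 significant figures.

Q₀ = 1495 vs Keq = 4.1620e-06 ⇒ Q>K, reverse
Step 1:
                   E          J          M
  Initial    0.04156      3.208      8.282
  Change       16.54      8.269     -8.269
  Equil        16.58      11.48    0.01313
  solve Keq expr → x = -8.269; check Q = 4.1620e-06

x = -8.269 M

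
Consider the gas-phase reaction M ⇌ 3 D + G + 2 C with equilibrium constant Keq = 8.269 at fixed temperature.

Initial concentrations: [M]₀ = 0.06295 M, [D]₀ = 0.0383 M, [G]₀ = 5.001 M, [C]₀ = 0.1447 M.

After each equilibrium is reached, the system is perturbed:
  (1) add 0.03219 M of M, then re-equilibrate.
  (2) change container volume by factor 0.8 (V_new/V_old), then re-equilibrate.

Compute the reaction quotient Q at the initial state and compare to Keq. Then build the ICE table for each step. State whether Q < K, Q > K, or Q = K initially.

Q₀ = 9.3453e-05; Q < K (proceeds forward)

Q₀ = 9.3453e-05 vs Keq = 8.269 ⇒ Q<K, forward
Step 1:
                  M         D         G         C
  Initial   0.06295    0.0383     5.001    0.1447
  Change   -0.06244    0.1873   0.06244    0.1249
  Equil   5.1106e-04    0.2256     5.063    0.2696
  solve Keq expr → x = 0.06244; check Q = 8.269
Then add 0.03219 M of M.
Step 2:
                  M         D         G         C
  Initial    0.0327    0.2256     5.063    0.2696
  Change   -0.03055   0.09165   0.03055    0.0611
  Equil    0.002151    0.3173     5.094    0.3307
  solve Keq expr → x = 0.03055; check Q = 8.269
Then change container volume by factor 0.8 (V_new/V_old).
Step 3:
                  M         D         G         C
  Initial  0.002689    0.3966     6.367    0.4133
  Change   0.004406  -0.01322 -0.004406 -0.008812
  Equil    0.007095    0.3834     6.363    0.4045
  solve Keq expr → x = -0.004406; check Q = 8.269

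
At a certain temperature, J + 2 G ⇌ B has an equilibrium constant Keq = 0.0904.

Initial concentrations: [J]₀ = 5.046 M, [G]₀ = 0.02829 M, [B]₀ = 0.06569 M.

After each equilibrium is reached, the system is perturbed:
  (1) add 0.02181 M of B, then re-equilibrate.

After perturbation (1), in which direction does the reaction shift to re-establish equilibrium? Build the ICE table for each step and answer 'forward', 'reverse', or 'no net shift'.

Q₀ = 16.27 vs Keq = 0.0904 ⇒ Q>K, reverse
Step 1:
                  J         G         B
  I           5.046   0.02829   0.06569
  C         0.05649     0.113  -0.05649
  E           5.102    0.1413  0.009204
  solve Keq expr → x = -0.05649; check Q = 0.0904
Then add 0.02181 M of B.
Step 2:
                  J         G         B
  I           5.102    0.1413   0.03101
  C         0.01685    0.0337  -0.01685
  E           5.119     0.175   0.01417
  solve Keq expr → x = -0.01685; check Q = 0.0904

Direction: reverse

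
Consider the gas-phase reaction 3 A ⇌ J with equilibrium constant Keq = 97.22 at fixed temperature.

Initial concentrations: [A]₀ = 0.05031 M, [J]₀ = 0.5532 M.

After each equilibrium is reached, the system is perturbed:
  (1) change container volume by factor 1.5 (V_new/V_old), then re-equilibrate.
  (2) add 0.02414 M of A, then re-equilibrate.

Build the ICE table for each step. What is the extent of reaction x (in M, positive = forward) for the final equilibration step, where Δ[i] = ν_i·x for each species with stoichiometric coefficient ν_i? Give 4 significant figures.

Q₀ = 4344 vs Keq = 97.22 ⇒ Q>K, reverse
Step 1:
                  A         J
  I         0.05031    0.5532
  C          0.1237  -0.04122
  E           0.174     0.512
  solve Keq expr → x = -0.04122; check Q = 97.22
Then change container volume by factor 1.5 (V_new/V_old).
Step 2:
                  A         J
  I           0.116    0.3413
  C         0.03428  -0.01143
  E          0.1503    0.3299
  solve Keq expr → x = -0.01143; check Q = 97.22
Then add 0.02414 M of A.
Step 3:
                  A         J
  I          0.1744    0.3299
  C        -0.02299  0.007662
  E          0.1514    0.3376
  solve Keq expr → x = 0.007662; check Q = 97.22

x = 0.007662 M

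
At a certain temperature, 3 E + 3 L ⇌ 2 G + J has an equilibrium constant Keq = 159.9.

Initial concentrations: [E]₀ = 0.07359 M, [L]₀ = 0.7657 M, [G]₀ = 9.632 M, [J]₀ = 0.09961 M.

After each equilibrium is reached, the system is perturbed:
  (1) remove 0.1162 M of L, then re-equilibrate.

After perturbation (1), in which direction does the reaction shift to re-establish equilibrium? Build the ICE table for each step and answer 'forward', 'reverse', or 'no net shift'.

Direction: reverse

Q₀ = 5.1654e+04 vs Keq = 159.9 ⇒ Q>K, reverse
Step 1:
                  E         L         G         J
  Initial   0.07359    0.7657     9.632   0.09961
  Change     0.2003    0.2003   -0.1335  -0.06677
  Equil      0.2739     0.966     9.498   0.03284
  solve Keq expr → x = -0.06677; check Q = 159.9
Then remove 0.1162 M of L.
Step 2:
                  E         L         G         J
  Initial    0.2739    0.8498     9.498   0.03284
  Change    0.01518   0.01518  -0.01012 -0.005061
  Equil      0.2891     0.865     9.488   0.02777
  solve Keq expr → x = -0.005061; check Q = 159.9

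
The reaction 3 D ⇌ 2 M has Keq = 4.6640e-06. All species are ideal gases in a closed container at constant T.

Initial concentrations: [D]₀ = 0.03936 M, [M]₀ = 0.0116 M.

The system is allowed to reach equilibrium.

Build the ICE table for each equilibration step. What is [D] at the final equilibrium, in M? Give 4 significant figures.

[D]_eq = 0.05672 M

Q₀ = 2.207 vs Keq = 4.6640e-06 ⇒ Q>K, reverse
Step 1:
                   D          M
  init       0.03936     0.0116
  Δ          0.01736   -0.01157
  eq         0.05672 2.9170e-05
  solve Keq expr → x = -0.005785; check Q = 4.6640e-06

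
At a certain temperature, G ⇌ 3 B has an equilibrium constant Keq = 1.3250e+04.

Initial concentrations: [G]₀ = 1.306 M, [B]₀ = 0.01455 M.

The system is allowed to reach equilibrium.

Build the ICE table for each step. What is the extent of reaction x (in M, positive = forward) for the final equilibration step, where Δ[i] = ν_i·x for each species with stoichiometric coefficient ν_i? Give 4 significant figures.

Q₀ = 2.3586e-06 vs Keq = 1.3250e+04 ⇒ Q<K, forward
Step 1:
                  G         B
  I           1.306   0.01455
  C          -1.301     3.904
  E        0.004542     3.919
  solve Keq expr → x = 1.301; check Q = 1.3250e+04

x = 1.301 M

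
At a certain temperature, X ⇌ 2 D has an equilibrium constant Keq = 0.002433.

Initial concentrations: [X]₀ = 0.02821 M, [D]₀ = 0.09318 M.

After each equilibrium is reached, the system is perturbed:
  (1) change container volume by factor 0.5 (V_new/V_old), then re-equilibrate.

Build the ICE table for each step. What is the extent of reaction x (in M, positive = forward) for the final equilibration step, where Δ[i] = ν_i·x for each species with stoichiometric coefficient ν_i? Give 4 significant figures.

Q₀ = 0.3078 vs Keq = 0.002433 ⇒ Q>K, reverse
Step 1:
                    X           D
  I           0.02821     0.09318
  C           0.04014    -0.08028
  E           0.06835      0.0129
  solve Keq expr → x = -0.04014; check Q = 0.002433
Then change container volume by factor 0.5 (V_new/V_old).
Step 2:
                    X           D
  I            0.1367     0.02579
  C          0.003656   -0.007312
  E            0.1404     0.01848
  solve Keq expr → x = -0.003656; check Q = 0.002433

x = -0.003656 M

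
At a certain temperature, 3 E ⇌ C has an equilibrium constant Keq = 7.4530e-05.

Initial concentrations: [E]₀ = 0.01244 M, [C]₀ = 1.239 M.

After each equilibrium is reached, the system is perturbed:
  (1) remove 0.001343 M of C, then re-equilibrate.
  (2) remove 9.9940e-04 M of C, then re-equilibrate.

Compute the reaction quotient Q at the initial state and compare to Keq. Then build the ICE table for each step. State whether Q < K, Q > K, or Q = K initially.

Q₀ = 6.4359e+05; Q > K (proceeds reverse)

Q₀ = 6.4359e+05 vs Keq = 7.4530e-05 ⇒ Q>K, reverse
Step 1:
                  E         C
  I         0.01244     1.239
  C           3.706    -1.235
  E           3.718   0.00383
  solve Keq expr → x = -1.235; check Q = 7.4530e-05
Then remove 0.001343 M of C.
Step 2:
                  E         C
  I           3.718  0.002487
  C       -0.003992  0.001331
  E           3.714  0.003818
  solve Keq expr → x = 0.001331; check Q = 7.4530e-05
Then remove 9.9940e-04 M of C.
Step 3:
                  E         C
  I           3.714  0.002819
  C       -0.002971 9.9025e-04
  E           3.711  0.003809
  solve Keq expr → x = 9.9025e-04; check Q = 7.4530e-05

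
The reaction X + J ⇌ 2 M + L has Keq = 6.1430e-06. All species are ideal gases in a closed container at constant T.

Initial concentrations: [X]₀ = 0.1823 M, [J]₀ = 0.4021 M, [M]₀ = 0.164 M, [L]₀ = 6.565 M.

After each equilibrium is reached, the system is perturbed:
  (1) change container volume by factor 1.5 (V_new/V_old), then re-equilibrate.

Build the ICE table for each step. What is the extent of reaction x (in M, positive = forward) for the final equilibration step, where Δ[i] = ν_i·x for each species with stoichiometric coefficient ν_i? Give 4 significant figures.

Q₀ = 2.409 vs Keq = 6.1430e-06 ⇒ Q>K, reverse
Step 1:
                  X         J         M         L
  init       0.1823    0.4021     0.164     6.565
  Δ         0.08183   0.08183   -0.1637  -0.08183
  eq         0.2641    0.4839 3.4801e-04     6.483
  solve Keq expr → x = -0.08183; check Q = 6.1430e-06
Then change container volume by factor 1.5 (V_new/V_old).
Step 2:
                  X         J         M         L
  init       0.1761    0.3226 2.3201e-04     4.322
  Δ       -2.6054e-05 -2.6054e-05 5.2109e-05 2.6054e-05
  eq         0.1761    0.3226 2.8412e-04     4.322
  solve Keq expr → x = 2.6054e-05; check Q = 6.1430e-06

x = 2.6054e-05 M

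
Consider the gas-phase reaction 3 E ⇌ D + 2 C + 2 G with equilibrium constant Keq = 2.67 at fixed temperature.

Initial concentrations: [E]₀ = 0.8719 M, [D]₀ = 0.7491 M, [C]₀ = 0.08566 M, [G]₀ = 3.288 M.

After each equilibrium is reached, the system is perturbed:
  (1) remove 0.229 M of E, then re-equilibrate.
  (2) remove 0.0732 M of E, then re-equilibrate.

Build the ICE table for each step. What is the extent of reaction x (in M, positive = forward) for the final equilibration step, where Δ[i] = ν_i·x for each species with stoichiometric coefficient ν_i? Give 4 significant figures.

Q₀ = 0.08965 vs Keq = 2.67 ⇒ Q<K, forward
Step 1:
                   E          D          C          G
  Initial     0.8719     0.7491    0.08566      3.288
  Change     -0.2514     0.0838     0.1676     0.1676
  Equil       0.6205     0.8329     0.2533      3.456
  solve Keq expr → x = 0.0838; check Q = 2.67
Then remove 0.229 M of E.
Step 2:
                   E          D          C          G
  Initial     0.3915     0.8329     0.2533      3.456
  Change      0.1006   -0.03353   -0.06706   -0.06706
  Equil       0.4921     0.7994     0.1862      3.389
  solve Keq expr → x = -0.03353; check Q = 2.67
Then remove 0.0732 M of E.
Step 3:
                   E          D          C          G
  Initial     0.4189     0.7994     0.1862      3.389
  Change     0.03154   -0.01051   -0.02103   -0.02103
  Equil       0.4504     0.7889     0.1652      3.368
  solve Keq expr → x = -0.01051; check Q = 2.67

x = -0.01051 M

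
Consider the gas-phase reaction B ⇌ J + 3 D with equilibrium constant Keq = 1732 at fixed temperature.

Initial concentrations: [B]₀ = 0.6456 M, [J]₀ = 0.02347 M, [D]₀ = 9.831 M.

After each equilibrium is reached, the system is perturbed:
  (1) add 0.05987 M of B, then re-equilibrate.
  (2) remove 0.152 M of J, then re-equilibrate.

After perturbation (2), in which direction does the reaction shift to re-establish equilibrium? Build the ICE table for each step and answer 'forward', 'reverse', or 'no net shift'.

Q₀ = 34.54 vs Keq = 1732 ⇒ Q<K, forward
Step 1:
                   B          J          D
  Initial     0.6456    0.02347      9.831
  Change      -0.359      0.359      1.077
  Equil       0.2866     0.3825      10.91
  solve Keq expr → x = 0.359; check Q = 1732
Then add 0.05987 M of B.
Step 2:
                   B          J          D
  Initial     0.3465     0.3825      10.91
  Change    -0.02984    0.02984    0.08952
  Equil       0.3166     0.4123         11
  solve Keq expr → x = 0.02984; check Q = 1732
Then remove 0.152 M of J.
Step 3:
                   B          J          D
  Initial     0.3166     0.2603         11
  Change    -0.05919    0.05919     0.1776
  Equil       0.2574     0.3195      11.18
  solve Keq expr → x = 0.05919; check Q = 1732

Direction: forward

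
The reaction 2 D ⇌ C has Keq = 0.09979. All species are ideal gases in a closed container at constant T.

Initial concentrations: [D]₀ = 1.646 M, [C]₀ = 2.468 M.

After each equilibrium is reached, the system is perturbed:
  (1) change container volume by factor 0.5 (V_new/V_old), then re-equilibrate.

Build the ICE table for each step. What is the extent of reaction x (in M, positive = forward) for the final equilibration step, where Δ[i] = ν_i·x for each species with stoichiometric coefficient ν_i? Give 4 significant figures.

Q₀ = 0.9109 vs Keq = 0.09979 ⇒ Q>K, reverse
Step 1:
                  D         C
  init        1.646     2.468
  Δ           2.114    -1.057
  eq           3.76     1.411
  solve Keq expr → x = -1.057; check Q = 0.09979
Then change container volume by factor 0.5 (V_new/V_old).
Step 2:
                  D         C
  init         7.52     2.822
  Δ          -1.526    0.7632
  eq          5.994     3.585
  solve Keq expr → x = 0.7632; check Q = 0.09979

x = 0.7632 M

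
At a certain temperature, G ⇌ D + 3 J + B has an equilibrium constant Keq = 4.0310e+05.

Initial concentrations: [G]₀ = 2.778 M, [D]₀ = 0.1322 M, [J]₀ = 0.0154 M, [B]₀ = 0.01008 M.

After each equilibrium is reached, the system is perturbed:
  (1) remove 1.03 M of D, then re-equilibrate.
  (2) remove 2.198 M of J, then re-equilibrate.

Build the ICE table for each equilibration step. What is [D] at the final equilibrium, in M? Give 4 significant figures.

[D]_eq = 1.877 M

Q₀ = 1.7520e-09 vs Keq = 4.0310e+05 ⇒ Q<K, forward
Step 1:
                  G         D         J         B
  init        2.778    0.1322    0.0154   0.01008
  Δ          -2.767     2.767       8.3     2.767
  eq        0.01148     2.899     8.315     2.777
  solve Keq expr → x = 2.767; check Q = 4.0310e+05
Then remove 1.03 M of D.
Step 2:
                  G         D         J         B
  init      0.01148     1.869     8.315     2.777
  Δ        -0.00402   0.00402   0.01206   0.00402
  eq       0.007459     1.873     8.327     2.781
  solve Keq expr → x = 0.00402; check Q = 4.0310e+05
Then remove 2.198 M of J.
Step 3:
                  G         D         J         B
  init     0.007459     1.873     6.129     2.781
  Δ       -0.004453  0.004453   0.01336  0.004453
  eq       0.003006     1.877     6.142     2.785
  solve Keq expr → x = 0.004453; check Q = 4.0310e+05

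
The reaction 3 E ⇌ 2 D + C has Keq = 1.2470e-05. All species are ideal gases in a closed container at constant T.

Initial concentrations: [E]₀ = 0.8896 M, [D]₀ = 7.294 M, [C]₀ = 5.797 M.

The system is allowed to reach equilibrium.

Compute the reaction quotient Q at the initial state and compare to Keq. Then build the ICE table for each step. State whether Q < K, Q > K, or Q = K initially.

Q₀ = 438.1 vs Keq = 1.2470e-05 ⇒ Q>K, reverse
Step 1:
                  E         D         C
  I          0.8896     7.294     5.797
  C            10.8    -7.199    -3.599
  E           11.69   0.09518     2.198
  solve Keq expr → x = -3.599; check Q = 1.2470e-05

Q₀ = 438.1; Q > K (proceeds reverse)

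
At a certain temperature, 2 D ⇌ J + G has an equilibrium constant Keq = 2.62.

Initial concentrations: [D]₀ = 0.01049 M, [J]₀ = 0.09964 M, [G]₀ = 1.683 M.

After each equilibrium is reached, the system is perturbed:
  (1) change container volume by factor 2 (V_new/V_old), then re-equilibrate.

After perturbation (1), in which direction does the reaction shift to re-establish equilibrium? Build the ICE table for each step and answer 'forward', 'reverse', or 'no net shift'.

Q₀ = 1524 vs Keq = 2.62 ⇒ Q>K, reverse
Step 1:
                  D         J         G
  Initial   0.01049   0.09964     1.683
  Change     0.1328  -0.06638  -0.06638
  Equil      0.1433   0.03326     1.617
  solve Keq expr → x = -0.06638; check Q = 2.62
Then change container volume by factor 2 (V_new/V_old).
Step 2:
                  D         J         G
  Initial   0.07163   0.01663    0.8083
  Change          0         0         0
  Equil     0.07163   0.01663    0.8083
  solve Keq expr → x = 0; check Q = 2.62

Direction: no net shift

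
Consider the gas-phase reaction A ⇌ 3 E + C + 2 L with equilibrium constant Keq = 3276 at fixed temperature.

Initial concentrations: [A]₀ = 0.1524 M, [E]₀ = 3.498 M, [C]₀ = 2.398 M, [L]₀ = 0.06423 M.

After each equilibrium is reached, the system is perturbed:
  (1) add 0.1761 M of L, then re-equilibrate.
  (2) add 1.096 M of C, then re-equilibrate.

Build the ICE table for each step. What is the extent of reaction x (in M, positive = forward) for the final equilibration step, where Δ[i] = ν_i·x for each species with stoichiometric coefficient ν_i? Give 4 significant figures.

x = -0.0046 M

Q₀ = 2.778 vs Keq = 3276 ⇒ Q<K, forward
Step 1:
                  A         E         C         L
  init       0.1524     3.498     2.398   0.06423
  Δ         -0.1464    0.4391    0.1464    0.2927
  eq       0.006039     3.937     2.544     0.357
  solve Keq expr → x = 0.1464; check Q = 3276
Then add 0.1761 M of L.
Step 2:
                  A         E         C         L
  init     0.006039     3.937     2.544    0.5331
  Δ        0.006551  -0.01965 -0.006551   -0.0131
  eq        0.01259     3.917     2.538    0.5199
  solve Keq expr → x = -0.006551; check Q = 3276
Then add 1.096 M of C.
Step 3:
                  A         E         C         L
  init      0.01259     3.917     3.634    0.5199
  Δ          0.0046   -0.0138   -0.0046   -0.0092
  eq        0.01719     3.904     3.629    0.5107
  solve Keq expr → x = -0.0046; check Q = 3276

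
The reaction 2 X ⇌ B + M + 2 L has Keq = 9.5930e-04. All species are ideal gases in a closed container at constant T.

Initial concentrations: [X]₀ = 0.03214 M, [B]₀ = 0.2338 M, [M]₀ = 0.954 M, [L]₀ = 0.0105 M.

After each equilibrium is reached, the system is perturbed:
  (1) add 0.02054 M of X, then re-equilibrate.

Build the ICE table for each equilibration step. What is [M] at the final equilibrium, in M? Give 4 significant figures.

Q₀ = 0.02381 vs Keq = 9.5930e-04 ⇒ Q>K, reverse
Step 1:
                    X           B           M           L
  Initial     0.03214      0.2338       0.954      0.0105
  Change      0.00785   -0.003925   -0.003925    -0.00785
  Equil       0.03999      0.2299      0.9501     0.00265
  solve Keq expr → x = -0.003925; check Q = 9.5930e-04
Then add 0.02054 M of X.
Step 2:
                    X           B           M           L
  Initial     0.06053      0.2299      0.9501     0.00265
  Change     -0.00127  6.3519e-04  6.3519e-04     0.00127
  Equil       0.05926      0.2305      0.9507    0.003921
  solve Keq expr → x = 6.3519e-04; check Q = 9.5930e-04

[M]_eq = 0.9507 M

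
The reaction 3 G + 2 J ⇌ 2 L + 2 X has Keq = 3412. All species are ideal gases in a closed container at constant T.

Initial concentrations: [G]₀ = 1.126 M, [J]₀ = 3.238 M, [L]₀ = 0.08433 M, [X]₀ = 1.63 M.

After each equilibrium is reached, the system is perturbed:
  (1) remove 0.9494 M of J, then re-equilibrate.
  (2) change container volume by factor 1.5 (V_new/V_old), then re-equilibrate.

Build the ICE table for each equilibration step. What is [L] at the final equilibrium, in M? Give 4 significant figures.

[L]_eq = 0.5198 M

Q₀ = 0.001262 vs Keq = 3412 ⇒ Q<K, forward
Step 1:
                  G         J         L         X
  init        1.126     3.238   0.08433      1.63
  Δ          -1.072   -0.7144    0.7144    0.7144
  eq        0.05444     2.524    0.7987     2.344
  solve Keq expr → x = 0.3572; check Q = 3412
Then remove 0.9494 M of J.
Step 2:
                  G         J         L         X
  init      0.05444     1.574    0.7987     2.344
  Δ          0.0187   0.01247  -0.01247  -0.01247
  eq        0.07314     1.587    0.7862     2.332
  solve Keq expr → x = -0.006234; check Q = 3412
Then change container volume by factor 1.5 (V_new/V_old).
Step 3:
                  G         J         L         X
  init      0.04876     1.058    0.5242     1.555
  Δ        0.006495   0.00433  -0.00433  -0.00433
  eq        0.05526     1.062    0.5198      1.55
  solve Keq expr → x = -0.002165; check Q = 3412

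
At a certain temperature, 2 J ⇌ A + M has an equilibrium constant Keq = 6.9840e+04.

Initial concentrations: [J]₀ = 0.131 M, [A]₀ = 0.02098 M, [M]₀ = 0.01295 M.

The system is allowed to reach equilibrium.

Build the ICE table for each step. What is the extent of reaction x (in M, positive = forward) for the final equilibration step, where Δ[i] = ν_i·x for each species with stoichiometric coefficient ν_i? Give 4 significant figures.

x = 0.06534 M

Q₀ = 0.01583 vs Keq = 6.9840e+04 ⇒ Q<K, forward
Step 1:
                   J          A          M
  I            0.131    0.02098    0.01295
  C          -0.1307    0.06534    0.06534
  E       3.1109e-04    0.08632    0.07829
  solve Keq expr → x = 0.06534; check Q = 6.9840e+04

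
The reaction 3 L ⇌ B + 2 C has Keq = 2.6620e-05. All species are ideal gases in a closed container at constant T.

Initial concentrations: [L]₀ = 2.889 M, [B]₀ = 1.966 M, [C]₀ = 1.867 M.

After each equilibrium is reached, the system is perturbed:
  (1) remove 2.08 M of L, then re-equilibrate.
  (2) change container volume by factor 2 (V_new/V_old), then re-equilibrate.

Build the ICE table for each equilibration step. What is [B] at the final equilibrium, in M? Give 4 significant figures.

Q₀ = 0.2842 vs Keq = 2.6620e-05 ⇒ Q>K, reverse
Step 1:
                   L          B          C
  Initial      2.889      1.966      1.867
  Change       2.701    -0.9005     -1.801
  Equil         5.59      1.066    0.06607
  solve Keq expr → x = -0.9005; check Q = 2.6620e-05
Then remove 2.08 M of L.
Step 2:
                   L          B          C
  Initial       3.51      1.066    0.06607
  Change     0.04838   -0.01613   -0.03225
  Equil        3.559      1.049    0.03381
  solve Keq expr → x = -0.01613; check Q = 2.6620e-05
Then change container volume by factor 2 (V_new/V_old).
Step 3:
                   L          B          C
  Initial      1.779     0.5247    0.01691
  Change           0          0          0
  Equil        1.779     0.5247    0.01691
  solve Keq expr → x = 0; check Q = 2.6620e-05

[B]_eq = 0.5247 M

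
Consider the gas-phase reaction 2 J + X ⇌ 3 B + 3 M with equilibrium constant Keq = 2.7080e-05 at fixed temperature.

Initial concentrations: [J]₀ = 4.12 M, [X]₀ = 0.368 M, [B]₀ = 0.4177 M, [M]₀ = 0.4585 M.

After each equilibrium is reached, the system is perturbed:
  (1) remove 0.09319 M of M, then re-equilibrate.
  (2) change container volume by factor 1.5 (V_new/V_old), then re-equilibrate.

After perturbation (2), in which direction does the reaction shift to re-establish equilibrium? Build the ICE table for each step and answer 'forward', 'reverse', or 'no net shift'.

Direction: forward

Q₀ = 0.001125 vs Keq = 2.7080e-05 ⇒ Q>K, reverse
Step 1:
                  J         X         B         M
  init         4.12     0.368    0.4177    0.4585
  Δ          0.1288   0.06439   -0.1932   -0.1932
  eq          4.249    0.4324    0.2245    0.2653
  solve Keq expr → x = -0.06439; check Q = 2.7080e-05
Then remove 0.09319 M of M.
Step 2:
                  J         X         B         M
  init        4.249    0.4324    0.2245    0.1721
  Δ         -0.0301  -0.01505   0.04515   0.04515
  eq          4.219    0.4173    0.2697    0.2173
  solve Keq expr → x = 0.01505; check Q = 2.7080e-05
Then change container volume by factor 1.5 (V_new/V_old).
Step 3:
                  J         X         B         M
  init        2.812    0.2782    0.1798    0.1448
  Δ         -0.0228   -0.0114    0.0342    0.0342
  eq           2.79    0.2668     0.214     0.179
  solve Keq expr → x = 0.0114; check Q = 2.7080e-05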